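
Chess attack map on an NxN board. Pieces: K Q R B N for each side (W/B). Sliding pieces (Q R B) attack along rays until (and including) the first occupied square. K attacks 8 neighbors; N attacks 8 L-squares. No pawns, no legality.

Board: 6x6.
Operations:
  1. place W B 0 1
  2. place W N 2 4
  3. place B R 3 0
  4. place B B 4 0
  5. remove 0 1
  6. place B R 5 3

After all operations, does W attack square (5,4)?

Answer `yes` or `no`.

Answer: no

Derivation:
Op 1: place WB@(0,1)
Op 2: place WN@(2,4)
Op 3: place BR@(3,0)
Op 4: place BB@(4,0)
Op 5: remove (0,1)
Op 6: place BR@(5,3)
Per-piece attacks for W:
  WN@(2,4): attacks (4,5) (0,5) (3,2) (4,3) (1,2) (0,3)
W attacks (5,4): no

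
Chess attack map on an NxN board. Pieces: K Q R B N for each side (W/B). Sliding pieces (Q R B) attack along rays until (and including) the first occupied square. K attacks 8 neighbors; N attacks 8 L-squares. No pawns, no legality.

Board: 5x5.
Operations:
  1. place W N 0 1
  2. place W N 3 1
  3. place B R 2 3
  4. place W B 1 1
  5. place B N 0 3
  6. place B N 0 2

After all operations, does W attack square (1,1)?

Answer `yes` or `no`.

Op 1: place WN@(0,1)
Op 2: place WN@(3,1)
Op 3: place BR@(2,3)
Op 4: place WB@(1,1)
Op 5: place BN@(0,3)
Op 6: place BN@(0,2)
Per-piece attacks for W:
  WN@(0,1): attacks (1,3) (2,2) (2,0)
  WB@(1,1): attacks (2,2) (3,3) (4,4) (2,0) (0,2) (0,0) [ray(-1,1) blocked at (0,2)]
  WN@(3,1): attacks (4,3) (2,3) (1,2) (1,0)
W attacks (1,1): no

Answer: no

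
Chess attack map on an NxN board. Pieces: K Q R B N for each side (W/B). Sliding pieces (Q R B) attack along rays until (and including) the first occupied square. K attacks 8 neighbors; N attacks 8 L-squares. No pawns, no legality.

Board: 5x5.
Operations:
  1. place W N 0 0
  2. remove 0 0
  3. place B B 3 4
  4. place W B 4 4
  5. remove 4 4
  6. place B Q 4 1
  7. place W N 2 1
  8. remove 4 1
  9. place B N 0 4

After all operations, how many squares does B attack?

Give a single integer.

Answer: 4

Derivation:
Op 1: place WN@(0,0)
Op 2: remove (0,0)
Op 3: place BB@(3,4)
Op 4: place WB@(4,4)
Op 5: remove (4,4)
Op 6: place BQ@(4,1)
Op 7: place WN@(2,1)
Op 8: remove (4,1)
Op 9: place BN@(0,4)
Per-piece attacks for B:
  BN@(0,4): attacks (1,2) (2,3)
  BB@(3,4): attacks (4,3) (2,3) (1,2) (0,1)
Union (4 distinct): (0,1) (1,2) (2,3) (4,3)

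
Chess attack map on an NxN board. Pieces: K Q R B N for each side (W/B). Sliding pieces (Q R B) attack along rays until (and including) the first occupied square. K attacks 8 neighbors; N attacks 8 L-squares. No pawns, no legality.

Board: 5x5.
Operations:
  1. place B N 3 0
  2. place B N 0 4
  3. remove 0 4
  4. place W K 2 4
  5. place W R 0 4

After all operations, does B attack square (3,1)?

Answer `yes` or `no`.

Op 1: place BN@(3,0)
Op 2: place BN@(0,4)
Op 3: remove (0,4)
Op 4: place WK@(2,4)
Op 5: place WR@(0,4)
Per-piece attacks for B:
  BN@(3,0): attacks (4,2) (2,2) (1,1)
B attacks (3,1): no

Answer: no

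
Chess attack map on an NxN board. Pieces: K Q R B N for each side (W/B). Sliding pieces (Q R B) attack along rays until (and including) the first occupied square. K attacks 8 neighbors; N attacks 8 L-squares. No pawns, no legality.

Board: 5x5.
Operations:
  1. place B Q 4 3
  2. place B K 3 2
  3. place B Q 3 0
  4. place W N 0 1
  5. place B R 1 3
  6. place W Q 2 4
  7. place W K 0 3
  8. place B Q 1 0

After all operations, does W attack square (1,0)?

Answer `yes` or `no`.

Op 1: place BQ@(4,3)
Op 2: place BK@(3,2)
Op 3: place BQ@(3,0)
Op 4: place WN@(0,1)
Op 5: place BR@(1,3)
Op 6: place WQ@(2,4)
Op 7: place WK@(0,3)
Op 8: place BQ@(1,0)
Per-piece attacks for W:
  WN@(0,1): attacks (1,3) (2,2) (2,0)
  WK@(0,3): attacks (0,4) (0,2) (1,3) (1,4) (1,2)
  WQ@(2,4): attacks (2,3) (2,2) (2,1) (2,0) (3,4) (4,4) (1,4) (0,4) (3,3) (4,2) (1,3) [ray(-1,-1) blocked at (1,3)]
W attacks (1,0): no

Answer: no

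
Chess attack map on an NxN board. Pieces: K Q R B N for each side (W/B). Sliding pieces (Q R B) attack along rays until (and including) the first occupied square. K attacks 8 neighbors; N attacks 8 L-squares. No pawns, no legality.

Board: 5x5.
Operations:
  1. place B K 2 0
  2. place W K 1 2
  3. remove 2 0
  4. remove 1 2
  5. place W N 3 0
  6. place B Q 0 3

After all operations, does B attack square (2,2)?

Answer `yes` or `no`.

Answer: no

Derivation:
Op 1: place BK@(2,0)
Op 2: place WK@(1,2)
Op 3: remove (2,0)
Op 4: remove (1,2)
Op 5: place WN@(3,0)
Op 6: place BQ@(0,3)
Per-piece attacks for B:
  BQ@(0,3): attacks (0,4) (0,2) (0,1) (0,0) (1,3) (2,3) (3,3) (4,3) (1,4) (1,2) (2,1) (3,0) [ray(1,-1) blocked at (3,0)]
B attacks (2,2): no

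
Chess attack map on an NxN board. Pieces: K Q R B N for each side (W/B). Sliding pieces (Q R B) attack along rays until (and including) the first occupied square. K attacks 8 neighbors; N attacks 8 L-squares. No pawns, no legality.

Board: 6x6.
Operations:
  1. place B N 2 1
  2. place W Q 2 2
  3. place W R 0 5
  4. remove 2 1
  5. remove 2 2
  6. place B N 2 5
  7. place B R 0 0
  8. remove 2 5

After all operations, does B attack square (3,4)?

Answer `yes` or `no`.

Answer: no

Derivation:
Op 1: place BN@(2,1)
Op 2: place WQ@(2,2)
Op 3: place WR@(0,5)
Op 4: remove (2,1)
Op 5: remove (2,2)
Op 6: place BN@(2,5)
Op 7: place BR@(0,0)
Op 8: remove (2,5)
Per-piece attacks for B:
  BR@(0,0): attacks (0,1) (0,2) (0,3) (0,4) (0,5) (1,0) (2,0) (3,0) (4,0) (5,0) [ray(0,1) blocked at (0,5)]
B attacks (3,4): no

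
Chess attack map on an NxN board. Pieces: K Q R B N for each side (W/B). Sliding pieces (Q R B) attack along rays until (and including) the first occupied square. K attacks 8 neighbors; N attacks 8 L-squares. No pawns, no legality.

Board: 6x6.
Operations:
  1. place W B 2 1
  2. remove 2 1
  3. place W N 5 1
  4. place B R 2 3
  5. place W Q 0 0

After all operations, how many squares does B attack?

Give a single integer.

Answer: 10

Derivation:
Op 1: place WB@(2,1)
Op 2: remove (2,1)
Op 3: place WN@(5,1)
Op 4: place BR@(2,3)
Op 5: place WQ@(0,0)
Per-piece attacks for B:
  BR@(2,3): attacks (2,4) (2,5) (2,2) (2,1) (2,0) (3,3) (4,3) (5,3) (1,3) (0,3)
Union (10 distinct): (0,3) (1,3) (2,0) (2,1) (2,2) (2,4) (2,5) (3,3) (4,3) (5,3)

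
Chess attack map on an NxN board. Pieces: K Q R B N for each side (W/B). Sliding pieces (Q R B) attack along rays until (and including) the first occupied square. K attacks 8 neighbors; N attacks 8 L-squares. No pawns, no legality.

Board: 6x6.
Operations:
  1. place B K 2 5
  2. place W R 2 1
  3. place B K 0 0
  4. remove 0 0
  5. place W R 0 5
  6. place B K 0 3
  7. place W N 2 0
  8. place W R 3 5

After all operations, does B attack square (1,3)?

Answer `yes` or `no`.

Answer: yes

Derivation:
Op 1: place BK@(2,5)
Op 2: place WR@(2,1)
Op 3: place BK@(0,0)
Op 4: remove (0,0)
Op 5: place WR@(0,5)
Op 6: place BK@(0,3)
Op 7: place WN@(2,0)
Op 8: place WR@(3,5)
Per-piece attacks for B:
  BK@(0,3): attacks (0,4) (0,2) (1,3) (1,4) (1,2)
  BK@(2,5): attacks (2,4) (3,5) (1,5) (3,4) (1,4)
B attacks (1,3): yes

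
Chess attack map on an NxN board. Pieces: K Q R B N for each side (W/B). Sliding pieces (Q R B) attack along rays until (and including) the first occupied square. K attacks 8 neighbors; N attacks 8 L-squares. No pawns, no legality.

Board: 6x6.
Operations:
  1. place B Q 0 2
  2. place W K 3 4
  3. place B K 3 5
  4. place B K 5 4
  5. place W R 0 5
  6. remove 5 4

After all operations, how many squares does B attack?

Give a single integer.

Op 1: place BQ@(0,2)
Op 2: place WK@(3,4)
Op 3: place BK@(3,5)
Op 4: place BK@(5,4)
Op 5: place WR@(0,5)
Op 6: remove (5,4)
Per-piece attacks for B:
  BQ@(0,2): attacks (0,3) (0,4) (0,5) (0,1) (0,0) (1,2) (2,2) (3,2) (4,2) (5,2) (1,3) (2,4) (3,5) (1,1) (2,0) [ray(0,1) blocked at (0,5); ray(1,1) blocked at (3,5)]
  BK@(3,5): attacks (3,4) (4,5) (2,5) (4,4) (2,4)
Union (19 distinct): (0,0) (0,1) (0,3) (0,4) (0,5) (1,1) (1,2) (1,3) (2,0) (2,2) (2,4) (2,5) (3,2) (3,4) (3,5) (4,2) (4,4) (4,5) (5,2)

Answer: 19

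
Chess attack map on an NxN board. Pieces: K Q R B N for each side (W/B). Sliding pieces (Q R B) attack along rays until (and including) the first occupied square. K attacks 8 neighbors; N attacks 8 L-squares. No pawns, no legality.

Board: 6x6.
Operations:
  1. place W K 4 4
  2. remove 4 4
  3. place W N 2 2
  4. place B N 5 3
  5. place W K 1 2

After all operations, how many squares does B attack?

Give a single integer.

Op 1: place WK@(4,4)
Op 2: remove (4,4)
Op 3: place WN@(2,2)
Op 4: place BN@(5,3)
Op 5: place WK@(1,2)
Per-piece attacks for B:
  BN@(5,3): attacks (4,5) (3,4) (4,1) (3,2)
Union (4 distinct): (3,2) (3,4) (4,1) (4,5)

Answer: 4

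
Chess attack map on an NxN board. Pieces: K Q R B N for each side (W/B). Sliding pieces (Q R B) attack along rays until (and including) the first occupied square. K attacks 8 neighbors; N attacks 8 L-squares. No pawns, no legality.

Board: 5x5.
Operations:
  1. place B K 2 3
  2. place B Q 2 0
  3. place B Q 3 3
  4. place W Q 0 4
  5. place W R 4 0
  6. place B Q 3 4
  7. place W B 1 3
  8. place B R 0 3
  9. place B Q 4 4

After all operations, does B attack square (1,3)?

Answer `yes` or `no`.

Answer: yes

Derivation:
Op 1: place BK@(2,3)
Op 2: place BQ@(2,0)
Op 3: place BQ@(3,3)
Op 4: place WQ@(0,4)
Op 5: place WR@(4,0)
Op 6: place BQ@(3,4)
Op 7: place WB@(1,3)
Op 8: place BR@(0,3)
Op 9: place BQ@(4,4)
Per-piece attacks for B:
  BR@(0,3): attacks (0,4) (0,2) (0,1) (0,0) (1,3) [ray(0,1) blocked at (0,4); ray(1,0) blocked at (1,3)]
  BQ@(2,0): attacks (2,1) (2,2) (2,3) (3,0) (4,0) (1,0) (0,0) (3,1) (4,2) (1,1) (0,2) [ray(0,1) blocked at (2,3); ray(1,0) blocked at (4,0)]
  BK@(2,3): attacks (2,4) (2,2) (3,3) (1,3) (3,4) (3,2) (1,4) (1,2)
  BQ@(3,3): attacks (3,4) (3,2) (3,1) (3,0) (4,3) (2,3) (4,4) (4,2) (2,4) (2,2) (1,1) (0,0) [ray(0,1) blocked at (3,4); ray(-1,0) blocked at (2,3); ray(1,1) blocked at (4,4)]
  BQ@(3,4): attacks (3,3) (4,4) (2,4) (1,4) (0,4) (4,3) (2,3) [ray(0,-1) blocked at (3,3); ray(1,0) blocked at (4,4); ray(-1,0) blocked at (0,4); ray(-1,-1) blocked at (2,3)]
  BQ@(4,4): attacks (4,3) (4,2) (4,1) (4,0) (3,4) (3,3) [ray(0,-1) blocked at (4,0); ray(-1,0) blocked at (3,4); ray(-1,-1) blocked at (3,3)]
B attacks (1,3): yes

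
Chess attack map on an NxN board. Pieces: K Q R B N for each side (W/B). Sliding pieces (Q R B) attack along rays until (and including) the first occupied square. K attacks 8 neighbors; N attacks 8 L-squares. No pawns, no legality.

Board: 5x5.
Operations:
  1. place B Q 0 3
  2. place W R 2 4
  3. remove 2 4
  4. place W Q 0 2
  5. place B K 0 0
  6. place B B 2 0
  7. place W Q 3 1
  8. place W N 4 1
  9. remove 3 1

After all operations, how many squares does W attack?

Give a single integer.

Answer: 12

Derivation:
Op 1: place BQ@(0,3)
Op 2: place WR@(2,4)
Op 3: remove (2,4)
Op 4: place WQ@(0,2)
Op 5: place BK@(0,0)
Op 6: place BB@(2,0)
Op 7: place WQ@(3,1)
Op 8: place WN@(4,1)
Op 9: remove (3,1)
Per-piece attacks for W:
  WQ@(0,2): attacks (0,3) (0,1) (0,0) (1,2) (2,2) (3,2) (4,2) (1,3) (2,4) (1,1) (2,0) [ray(0,1) blocked at (0,3); ray(0,-1) blocked at (0,0); ray(1,-1) blocked at (2,0)]
  WN@(4,1): attacks (3,3) (2,2) (2,0)
Union (12 distinct): (0,0) (0,1) (0,3) (1,1) (1,2) (1,3) (2,0) (2,2) (2,4) (3,2) (3,3) (4,2)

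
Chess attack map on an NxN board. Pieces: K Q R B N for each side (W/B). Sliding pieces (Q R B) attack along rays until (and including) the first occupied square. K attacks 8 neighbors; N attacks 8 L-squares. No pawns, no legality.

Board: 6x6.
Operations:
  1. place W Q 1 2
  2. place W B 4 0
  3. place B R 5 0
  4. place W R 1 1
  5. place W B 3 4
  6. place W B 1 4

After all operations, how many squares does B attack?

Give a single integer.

Op 1: place WQ@(1,2)
Op 2: place WB@(4,0)
Op 3: place BR@(5,0)
Op 4: place WR@(1,1)
Op 5: place WB@(3,4)
Op 6: place WB@(1,4)
Per-piece attacks for B:
  BR@(5,0): attacks (5,1) (5,2) (5,3) (5,4) (5,5) (4,0) [ray(-1,0) blocked at (4,0)]
Union (6 distinct): (4,0) (5,1) (5,2) (5,3) (5,4) (5,5)

Answer: 6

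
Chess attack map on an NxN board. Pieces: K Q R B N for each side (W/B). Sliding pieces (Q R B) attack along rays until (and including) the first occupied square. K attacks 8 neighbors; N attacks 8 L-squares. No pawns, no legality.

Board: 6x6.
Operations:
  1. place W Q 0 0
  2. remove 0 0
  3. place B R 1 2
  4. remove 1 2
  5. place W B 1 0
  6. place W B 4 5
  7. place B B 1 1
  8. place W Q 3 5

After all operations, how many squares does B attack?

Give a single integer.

Op 1: place WQ@(0,0)
Op 2: remove (0,0)
Op 3: place BR@(1,2)
Op 4: remove (1,2)
Op 5: place WB@(1,0)
Op 6: place WB@(4,5)
Op 7: place BB@(1,1)
Op 8: place WQ@(3,5)
Per-piece attacks for B:
  BB@(1,1): attacks (2,2) (3,3) (4,4) (5,5) (2,0) (0,2) (0,0)
Union (7 distinct): (0,0) (0,2) (2,0) (2,2) (3,3) (4,4) (5,5)

Answer: 7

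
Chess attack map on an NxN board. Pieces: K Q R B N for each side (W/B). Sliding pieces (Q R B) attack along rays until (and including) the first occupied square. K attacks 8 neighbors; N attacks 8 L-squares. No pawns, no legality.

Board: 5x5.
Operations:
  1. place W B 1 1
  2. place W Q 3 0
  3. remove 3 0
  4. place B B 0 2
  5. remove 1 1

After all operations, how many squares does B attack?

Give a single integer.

Op 1: place WB@(1,1)
Op 2: place WQ@(3,0)
Op 3: remove (3,0)
Op 4: place BB@(0,2)
Op 5: remove (1,1)
Per-piece attacks for B:
  BB@(0,2): attacks (1,3) (2,4) (1,1) (2,0)
Union (4 distinct): (1,1) (1,3) (2,0) (2,4)

Answer: 4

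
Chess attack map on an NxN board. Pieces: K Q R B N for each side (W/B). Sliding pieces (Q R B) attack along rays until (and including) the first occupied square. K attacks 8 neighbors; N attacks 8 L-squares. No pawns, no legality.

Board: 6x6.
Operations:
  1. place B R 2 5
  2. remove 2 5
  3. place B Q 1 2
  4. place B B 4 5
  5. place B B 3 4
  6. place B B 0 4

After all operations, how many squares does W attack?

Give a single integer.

Answer: 0

Derivation:
Op 1: place BR@(2,5)
Op 2: remove (2,5)
Op 3: place BQ@(1,2)
Op 4: place BB@(4,5)
Op 5: place BB@(3,4)
Op 6: place BB@(0,4)
Per-piece attacks for W:
Union (0 distinct): (none)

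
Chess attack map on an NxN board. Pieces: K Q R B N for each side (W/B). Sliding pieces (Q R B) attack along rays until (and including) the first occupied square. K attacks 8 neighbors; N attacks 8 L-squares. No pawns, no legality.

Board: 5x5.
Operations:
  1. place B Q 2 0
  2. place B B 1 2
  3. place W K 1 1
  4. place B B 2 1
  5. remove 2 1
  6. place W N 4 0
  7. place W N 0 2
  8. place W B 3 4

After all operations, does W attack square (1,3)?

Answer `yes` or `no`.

Answer: no

Derivation:
Op 1: place BQ@(2,0)
Op 2: place BB@(1,2)
Op 3: place WK@(1,1)
Op 4: place BB@(2,1)
Op 5: remove (2,1)
Op 6: place WN@(4,0)
Op 7: place WN@(0,2)
Op 8: place WB@(3,4)
Per-piece attacks for W:
  WN@(0,2): attacks (1,4) (2,3) (1,0) (2,1)
  WK@(1,1): attacks (1,2) (1,0) (2,1) (0,1) (2,2) (2,0) (0,2) (0,0)
  WB@(3,4): attacks (4,3) (2,3) (1,2) [ray(-1,-1) blocked at (1,2)]
  WN@(4,0): attacks (3,2) (2,1)
W attacks (1,3): no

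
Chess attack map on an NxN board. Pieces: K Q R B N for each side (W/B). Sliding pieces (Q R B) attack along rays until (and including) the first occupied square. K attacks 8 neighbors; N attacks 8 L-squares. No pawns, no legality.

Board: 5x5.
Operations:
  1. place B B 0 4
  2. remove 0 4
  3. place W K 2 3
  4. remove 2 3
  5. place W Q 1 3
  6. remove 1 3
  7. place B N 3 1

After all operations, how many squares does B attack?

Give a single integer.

Answer: 4

Derivation:
Op 1: place BB@(0,4)
Op 2: remove (0,4)
Op 3: place WK@(2,3)
Op 4: remove (2,3)
Op 5: place WQ@(1,3)
Op 6: remove (1,3)
Op 7: place BN@(3,1)
Per-piece attacks for B:
  BN@(3,1): attacks (4,3) (2,3) (1,2) (1,0)
Union (4 distinct): (1,0) (1,2) (2,3) (4,3)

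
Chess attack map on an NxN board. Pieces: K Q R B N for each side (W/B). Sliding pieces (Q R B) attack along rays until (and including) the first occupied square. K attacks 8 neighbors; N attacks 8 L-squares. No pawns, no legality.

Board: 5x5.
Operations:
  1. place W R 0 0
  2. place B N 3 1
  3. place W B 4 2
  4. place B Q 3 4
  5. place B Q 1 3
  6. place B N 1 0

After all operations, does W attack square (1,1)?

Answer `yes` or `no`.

Op 1: place WR@(0,0)
Op 2: place BN@(3,1)
Op 3: place WB@(4,2)
Op 4: place BQ@(3,4)
Op 5: place BQ@(1,3)
Op 6: place BN@(1,0)
Per-piece attacks for W:
  WR@(0,0): attacks (0,1) (0,2) (0,3) (0,4) (1,0) [ray(1,0) blocked at (1,0)]
  WB@(4,2): attacks (3,3) (2,4) (3,1) [ray(-1,-1) blocked at (3,1)]
W attacks (1,1): no

Answer: no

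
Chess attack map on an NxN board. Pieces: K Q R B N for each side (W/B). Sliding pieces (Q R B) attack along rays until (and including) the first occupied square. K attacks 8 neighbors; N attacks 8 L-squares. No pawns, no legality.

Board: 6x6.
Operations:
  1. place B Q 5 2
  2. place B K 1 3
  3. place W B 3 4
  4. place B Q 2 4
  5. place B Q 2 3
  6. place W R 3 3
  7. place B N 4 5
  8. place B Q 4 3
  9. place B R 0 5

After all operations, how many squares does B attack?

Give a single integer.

Answer: 34

Derivation:
Op 1: place BQ@(5,2)
Op 2: place BK@(1,3)
Op 3: place WB@(3,4)
Op 4: place BQ@(2,4)
Op 5: place BQ@(2,3)
Op 6: place WR@(3,3)
Op 7: place BN@(4,5)
Op 8: place BQ@(4,3)
Op 9: place BR@(0,5)
Per-piece attacks for B:
  BR@(0,5): attacks (0,4) (0,3) (0,2) (0,1) (0,0) (1,5) (2,5) (3,5) (4,5) [ray(1,0) blocked at (4,5)]
  BK@(1,3): attacks (1,4) (1,2) (2,3) (0,3) (2,4) (2,2) (0,4) (0,2)
  BQ@(2,3): attacks (2,4) (2,2) (2,1) (2,0) (3,3) (1,3) (3,4) (3,2) (4,1) (5,0) (1,4) (0,5) (1,2) (0,1) [ray(0,1) blocked at (2,4); ray(1,0) blocked at (3,3); ray(-1,0) blocked at (1,3); ray(1,1) blocked at (3,4); ray(-1,1) blocked at (0,5)]
  BQ@(2,4): attacks (2,5) (2,3) (3,4) (1,4) (0,4) (3,5) (3,3) (1,5) (1,3) [ray(0,-1) blocked at (2,3); ray(1,0) blocked at (3,4); ray(1,-1) blocked at (3,3); ray(-1,-1) blocked at (1,3)]
  BQ@(4,3): attacks (4,4) (4,5) (4,2) (4,1) (4,0) (5,3) (3,3) (5,4) (5,2) (3,4) (3,2) (2,1) (1,0) [ray(0,1) blocked at (4,5); ray(-1,0) blocked at (3,3); ray(1,-1) blocked at (5,2); ray(-1,1) blocked at (3,4)]
  BN@(4,5): attacks (5,3) (3,3) (2,4)
  BQ@(5,2): attacks (5,3) (5,4) (5,5) (5,1) (5,0) (4,2) (3,2) (2,2) (1,2) (0,2) (4,3) (4,1) (3,0) [ray(-1,1) blocked at (4,3)]
Union (34 distinct): (0,0) (0,1) (0,2) (0,3) (0,4) (0,5) (1,0) (1,2) (1,3) (1,4) (1,5) (2,0) (2,1) (2,2) (2,3) (2,4) (2,5) (3,0) (3,2) (3,3) (3,4) (3,5) (4,0) (4,1) (4,2) (4,3) (4,4) (4,5) (5,0) (5,1) (5,2) (5,3) (5,4) (5,5)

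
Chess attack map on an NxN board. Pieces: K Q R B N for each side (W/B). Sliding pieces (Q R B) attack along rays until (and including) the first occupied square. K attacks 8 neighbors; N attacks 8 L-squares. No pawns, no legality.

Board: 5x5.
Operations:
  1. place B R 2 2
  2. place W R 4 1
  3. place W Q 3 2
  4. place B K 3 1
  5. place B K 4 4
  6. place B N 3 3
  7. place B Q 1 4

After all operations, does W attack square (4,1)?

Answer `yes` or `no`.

Answer: yes

Derivation:
Op 1: place BR@(2,2)
Op 2: place WR@(4,1)
Op 3: place WQ@(3,2)
Op 4: place BK@(3,1)
Op 5: place BK@(4,4)
Op 6: place BN@(3,3)
Op 7: place BQ@(1,4)
Per-piece attacks for W:
  WQ@(3,2): attacks (3,3) (3,1) (4,2) (2,2) (4,3) (4,1) (2,3) (1,4) (2,1) (1,0) [ray(0,1) blocked at (3,3); ray(0,-1) blocked at (3,1); ray(-1,0) blocked at (2,2); ray(1,-1) blocked at (4,1); ray(-1,1) blocked at (1,4)]
  WR@(4,1): attacks (4,2) (4,3) (4,4) (4,0) (3,1) [ray(0,1) blocked at (4,4); ray(-1,0) blocked at (3,1)]
W attacks (4,1): yes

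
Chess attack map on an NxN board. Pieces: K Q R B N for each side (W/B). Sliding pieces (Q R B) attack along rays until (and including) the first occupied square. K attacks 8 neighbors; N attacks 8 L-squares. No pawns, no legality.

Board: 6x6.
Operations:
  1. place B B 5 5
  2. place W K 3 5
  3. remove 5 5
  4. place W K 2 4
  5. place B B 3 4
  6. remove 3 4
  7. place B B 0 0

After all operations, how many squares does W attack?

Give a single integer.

Answer: 11

Derivation:
Op 1: place BB@(5,5)
Op 2: place WK@(3,5)
Op 3: remove (5,5)
Op 4: place WK@(2,4)
Op 5: place BB@(3,4)
Op 6: remove (3,4)
Op 7: place BB@(0,0)
Per-piece attacks for W:
  WK@(2,4): attacks (2,5) (2,3) (3,4) (1,4) (3,5) (3,3) (1,5) (1,3)
  WK@(3,5): attacks (3,4) (4,5) (2,5) (4,4) (2,4)
Union (11 distinct): (1,3) (1,4) (1,5) (2,3) (2,4) (2,5) (3,3) (3,4) (3,5) (4,4) (4,5)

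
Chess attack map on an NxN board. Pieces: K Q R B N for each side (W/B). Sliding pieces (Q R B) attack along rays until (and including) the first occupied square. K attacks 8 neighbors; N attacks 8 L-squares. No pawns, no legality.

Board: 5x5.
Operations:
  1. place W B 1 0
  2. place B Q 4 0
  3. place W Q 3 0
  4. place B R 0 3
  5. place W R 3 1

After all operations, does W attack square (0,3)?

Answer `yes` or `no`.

Answer: yes

Derivation:
Op 1: place WB@(1,0)
Op 2: place BQ@(4,0)
Op 3: place WQ@(3,0)
Op 4: place BR@(0,3)
Op 5: place WR@(3,1)
Per-piece attacks for W:
  WB@(1,0): attacks (2,1) (3,2) (4,3) (0,1)
  WQ@(3,0): attacks (3,1) (4,0) (2,0) (1,0) (4,1) (2,1) (1,2) (0,3) [ray(0,1) blocked at (3,1); ray(1,0) blocked at (4,0); ray(-1,0) blocked at (1,0); ray(-1,1) blocked at (0,3)]
  WR@(3,1): attacks (3,2) (3,3) (3,4) (3,0) (4,1) (2,1) (1,1) (0,1) [ray(0,-1) blocked at (3,0)]
W attacks (0,3): yes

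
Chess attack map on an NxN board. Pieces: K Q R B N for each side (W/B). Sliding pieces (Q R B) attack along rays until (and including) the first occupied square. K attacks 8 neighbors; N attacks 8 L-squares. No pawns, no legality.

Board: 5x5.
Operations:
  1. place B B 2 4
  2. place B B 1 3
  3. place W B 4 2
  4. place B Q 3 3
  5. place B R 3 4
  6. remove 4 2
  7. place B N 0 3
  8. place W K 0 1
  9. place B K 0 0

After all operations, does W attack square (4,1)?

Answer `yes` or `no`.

Answer: no

Derivation:
Op 1: place BB@(2,4)
Op 2: place BB@(1,3)
Op 3: place WB@(4,2)
Op 4: place BQ@(3,3)
Op 5: place BR@(3,4)
Op 6: remove (4,2)
Op 7: place BN@(0,3)
Op 8: place WK@(0,1)
Op 9: place BK@(0,0)
Per-piece attacks for W:
  WK@(0,1): attacks (0,2) (0,0) (1,1) (1,2) (1,0)
W attacks (4,1): no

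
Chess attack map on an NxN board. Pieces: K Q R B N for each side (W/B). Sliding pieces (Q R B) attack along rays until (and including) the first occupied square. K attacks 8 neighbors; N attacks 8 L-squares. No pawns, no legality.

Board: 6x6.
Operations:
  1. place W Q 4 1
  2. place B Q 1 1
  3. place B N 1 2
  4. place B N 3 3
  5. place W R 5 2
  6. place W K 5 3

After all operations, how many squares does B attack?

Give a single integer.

Op 1: place WQ@(4,1)
Op 2: place BQ@(1,1)
Op 3: place BN@(1,2)
Op 4: place BN@(3,3)
Op 5: place WR@(5,2)
Op 6: place WK@(5,3)
Per-piece attacks for B:
  BQ@(1,1): attacks (1,2) (1,0) (2,1) (3,1) (4,1) (0,1) (2,2) (3,3) (2,0) (0,2) (0,0) [ray(0,1) blocked at (1,2); ray(1,0) blocked at (4,1); ray(1,1) blocked at (3,3)]
  BN@(1,2): attacks (2,4) (3,3) (0,4) (2,0) (3,1) (0,0)
  BN@(3,3): attacks (4,5) (5,4) (2,5) (1,4) (4,1) (5,2) (2,1) (1,2)
Union (18 distinct): (0,0) (0,1) (0,2) (0,4) (1,0) (1,2) (1,4) (2,0) (2,1) (2,2) (2,4) (2,5) (3,1) (3,3) (4,1) (4,5) (5,2) (5,4)

Answer: 18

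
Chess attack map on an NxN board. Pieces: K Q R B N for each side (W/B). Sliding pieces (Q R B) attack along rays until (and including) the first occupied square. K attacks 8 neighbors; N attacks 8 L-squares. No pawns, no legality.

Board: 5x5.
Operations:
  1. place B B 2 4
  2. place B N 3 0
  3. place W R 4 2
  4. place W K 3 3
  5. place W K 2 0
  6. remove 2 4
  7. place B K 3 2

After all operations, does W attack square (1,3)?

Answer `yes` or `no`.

Op 1: place BB@(2,4)
Op 2: place BN@(3,0)
Op 3: place WR@(4,2)
Op 4: place WK@(3,3)
Op 5: place WK@(2,0)
Op 6: remove (2,4)
Op 7: place BK@(3,2)
Per-piece attacks for W:
  WK@(2,0): attacks (2,1) (3,0) (1,0) (3,1) (1,1)
  WK@(3,3): attacks (3,4) (3,2) (4,3) (2,3) (4,4) (4,2) (2,4) (2,2)
  WR@(4,2): attacks (4,3) (4,4) (4,1) (4,0) (3,2) [ray(-1,0) blocked at (3,2)]
W attacks (1,3): no

Answer: no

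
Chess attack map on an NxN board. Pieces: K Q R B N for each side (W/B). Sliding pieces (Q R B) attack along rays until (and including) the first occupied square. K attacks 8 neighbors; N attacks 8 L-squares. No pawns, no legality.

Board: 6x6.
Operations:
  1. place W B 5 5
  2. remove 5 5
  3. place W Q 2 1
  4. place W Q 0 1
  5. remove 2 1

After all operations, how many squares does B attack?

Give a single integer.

Op 1: place WB@(5,5)
Op 2: remove (5,5)
Op 3: place WQ@(2,1)
Op 4: place WQ@(0,1)
Op 5: remove (2,1)
Per-piece attacks for B:
Union (0 distinct): (none)

Answer: 0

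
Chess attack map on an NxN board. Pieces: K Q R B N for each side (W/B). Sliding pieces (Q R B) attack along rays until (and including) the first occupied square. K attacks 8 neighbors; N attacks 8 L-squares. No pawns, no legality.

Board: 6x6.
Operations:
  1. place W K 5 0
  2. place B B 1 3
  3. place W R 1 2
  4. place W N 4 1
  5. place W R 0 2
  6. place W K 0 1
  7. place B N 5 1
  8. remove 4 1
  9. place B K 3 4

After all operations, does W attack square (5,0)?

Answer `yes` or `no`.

Op 1: place WK@(5,0)
Op 2: place BB@(1,3)
Op 3: place WR@(1,2)
Op 4: place WN@(4,1)
Op 5: place WR@(0,2)
Op 6: place WK@(0,1)
Op 7: place BN@(5,1)
Op 8: remove (4,1)
Op 9: place BK@(3,4)
Per-piece attacks for W:
  WK@(0,1): attacks (0,2) (0,0) (1,1) (1,2) (1,0)
  WR@(0,2): attacks (0,3) (0,4) (0,5) (0,1) (1,2) [ray(0,-1) blocked at (0,1); ray(1,0) blocked at (1,2)]
  WR@(1,2): attacks (1,3) (1,1) (1,0) (2,2) (3,2) (4,2) (5,2) (0,2) [ray(0,1) blocked at (1,3); ray(-1,0) blocked at (0,2)]
  WK@(5,0): attacks (5,1) (4,0) (4,1)
W attacks (5,0): no

Answer: no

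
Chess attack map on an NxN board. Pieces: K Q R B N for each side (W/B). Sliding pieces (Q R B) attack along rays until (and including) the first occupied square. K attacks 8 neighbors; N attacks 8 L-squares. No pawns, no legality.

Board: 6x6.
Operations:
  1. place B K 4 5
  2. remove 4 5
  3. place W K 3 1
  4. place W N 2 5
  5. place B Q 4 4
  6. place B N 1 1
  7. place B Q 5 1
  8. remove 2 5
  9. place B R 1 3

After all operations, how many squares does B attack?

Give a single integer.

Op 1: place BK@(4,5)
Op 2: remove (4,5)
Op 3: place WK@(3,1)
Op 4: place WN@(2,5)
Op 5: place BQ@(4,4)
Op 6: place BN@(1,1)
Op 7: place BQ@(5,1)
Op 8: remove (2,5)
Op 9: place BR@(1,3)
Per-piece attacks for B:
  BN@(1,1): attacks (2,3) (3,2) (0,3) (3,0)
  BR@(1,3): attacks (1,4) (1,5) (1,2) (1,1) (2,3) (3,3) (4,3) (5,3) (0,3) [ray(0,-1) blocked at (1,1)]
  BQ@(4,4): attacks (4,5) (4,3) (4,2) (4,1) (4,0) (5,4) (3,4) (2,4) (1,4) (0,4) (5,5) (5,3) (3,5) (3,3) (2,2) (1,1) [ray(-1,-1) blocked at (1,1)]
  BQ@(5,1): attacks (5,2) (5,3) (5,4) (5,5) (5,0) (4,1) (3,1) (4,2) (3,3) (2,4) (1,5) (4,0) [ray(-1,0) blocked at (3,1)]
Union (25 distinct): (0,3) (0,4) (1,1) (1,2) (1,4) (1,5) (2,2) (2,3) (2,4) (3,0) (3,1) (3,2) (3,3) (3,4) (3,5) (4,0) (4,1) (4,2) (4,3) (4,5) (5,0) (5,2) (5,3) (5,4) (5,5)

Answer: 25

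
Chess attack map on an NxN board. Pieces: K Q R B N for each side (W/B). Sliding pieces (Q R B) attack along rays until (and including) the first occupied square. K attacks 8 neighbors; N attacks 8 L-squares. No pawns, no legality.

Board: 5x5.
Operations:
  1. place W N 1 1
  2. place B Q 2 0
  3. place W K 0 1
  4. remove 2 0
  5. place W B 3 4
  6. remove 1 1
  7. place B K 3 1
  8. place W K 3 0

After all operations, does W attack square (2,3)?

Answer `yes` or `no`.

Answer: yes

Derivation:
Op 1: place WN@(1,1)
Op 2: place BQ@(2,0)
Op 3: place WK@(0,1)
Op 4: remove (2,0)
Op 5: place WB@(3,4)
Op 6: remove (1,1)
Op 7: place BK@(3,1)
Op 8: place WK@(3,0)
Per-piece attacks for W:
  WK@(0,1): attacks (0,2) (0,0) (1,1) (1,2) (1,0)
  WK@(3,0): attacks (3,1) (4,0) (2,0) (4,1) (2,1)
  WB@(3,4): attacks (4,3) (2,3) (1,2) (0,1) [ray(-1,-1) blocked at (0,1)]
W attacks (2,3): yes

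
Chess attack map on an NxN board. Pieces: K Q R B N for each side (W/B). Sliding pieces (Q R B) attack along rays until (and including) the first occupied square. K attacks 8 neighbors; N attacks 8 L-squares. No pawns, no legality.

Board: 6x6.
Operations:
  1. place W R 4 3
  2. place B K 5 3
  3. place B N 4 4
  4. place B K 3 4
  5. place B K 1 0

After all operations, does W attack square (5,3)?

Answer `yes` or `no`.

Op 1: place WR@(4,3)
Op 2: place BK@(5,3)
Op 3: place BN@(4,4)
Op 4: place BK@(3,4)
Op 5: place BK@(1,0)
Per-piece attacks for W:
  WR@(4,3): attacks (4,4) (4,2) (4,1) (4,0) (5,3) (3,3) (2,3) (1,3) (0,3) [ray(0,1) blocked at (4,4); ray(1,0) blocked at (5,3)]
W attacks (5,3): yes

Answer: yes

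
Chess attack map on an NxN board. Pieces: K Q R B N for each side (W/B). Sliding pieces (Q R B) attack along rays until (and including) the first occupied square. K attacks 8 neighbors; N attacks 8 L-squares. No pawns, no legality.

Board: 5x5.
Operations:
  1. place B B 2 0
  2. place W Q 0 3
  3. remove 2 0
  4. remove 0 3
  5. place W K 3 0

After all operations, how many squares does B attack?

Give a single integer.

Op 1: place BB@(2,0)
Op 2: place WQ@(0,3)
Op 3: remove (2,0)
Op 4: remove (0,3)
Op 5: place WK@(3,0)
Per-piece attacks for B:
Union (0 distinct): (none)

Answer: 0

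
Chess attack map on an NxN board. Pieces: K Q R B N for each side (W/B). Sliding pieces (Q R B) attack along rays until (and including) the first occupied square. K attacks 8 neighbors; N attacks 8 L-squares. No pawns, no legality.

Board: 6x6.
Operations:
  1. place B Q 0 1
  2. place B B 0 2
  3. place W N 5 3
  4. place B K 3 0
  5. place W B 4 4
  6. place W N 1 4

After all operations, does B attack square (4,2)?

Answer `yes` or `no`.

Op 1: place BQ@(0,1)
Op 2: place BB@(0,2)
Op 3: place WN@(5,3)
Op 4: place BK@(3,0)
Op 5: place WB@(4,4)
Op 6: place WN@(1,4)
Per-piece attacks for B:
  BQ@(0,1): attacks (0,2) (0,0) (1,1) (2,1) (3,1) (4,1) (5,1) (1,2) (2,3) (3,4) (4,5) (1,0) [ray(0,1) blocked at (0,2)]
  BB@(0,2): attacks (1,3) (2,4) (3,5) (1,1) (2,0)
  BK@(3,0): attacks (3,1) (4,0) (2,0) (4,1) (2,1)
B attacks (4,2): no

Answer: no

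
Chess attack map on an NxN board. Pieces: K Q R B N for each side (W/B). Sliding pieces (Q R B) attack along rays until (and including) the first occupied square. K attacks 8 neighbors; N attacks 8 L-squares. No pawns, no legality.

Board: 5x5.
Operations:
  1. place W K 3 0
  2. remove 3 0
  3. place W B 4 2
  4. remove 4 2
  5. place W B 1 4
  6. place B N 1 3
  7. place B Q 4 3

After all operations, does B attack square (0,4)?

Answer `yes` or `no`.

Op 1: place WK@(3,0)
Op 2: remove (3,0)
Op 3: place WB@(4,2)
Op 4: remove (4,2)
Op 5: place WB@(1,4)
Op 6: place BN@(1,3)
Op 7: place BQ@(4,3)
Per-piece attacks for B:
  BN@(1,3): attacks (3,4) (2,1) (3,2) (0,1)
  BQ@(4,3): attacks (4,4) (4,2) (4,1) (4,0) (3,3) (2,3) (1,3) (3,4) (3,2) (2,1) (1,0) [ray(-1,0) blocked at (1,3)]
B attacks (0,4): no

Answer: no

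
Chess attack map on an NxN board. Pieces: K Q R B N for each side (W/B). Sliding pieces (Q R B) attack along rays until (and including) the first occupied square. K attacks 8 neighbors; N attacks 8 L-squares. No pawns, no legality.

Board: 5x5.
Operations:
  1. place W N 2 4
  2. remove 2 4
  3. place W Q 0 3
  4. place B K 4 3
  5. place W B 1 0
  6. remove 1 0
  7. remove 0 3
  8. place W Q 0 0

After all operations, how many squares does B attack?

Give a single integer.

Op 1: place WN@(2,4)
Op 2: remove (2,4)
Op 3: place WQ@(0,3)
Op 4: place BK@(4,3)
Op 5: place WB@(1,0)
Op 6: remove (1,0)
Op 7: remove (0,3)
Op 8: place WQ@(0,0)
Per-piece attacks for B:
  BK@(4,3): attacks (4,4) (4,2) (3,3) (3,4) (3,2)
Union (5 distinct): (3,2) (3,3) (3,4) (4,2) (4,4)

Answer: 5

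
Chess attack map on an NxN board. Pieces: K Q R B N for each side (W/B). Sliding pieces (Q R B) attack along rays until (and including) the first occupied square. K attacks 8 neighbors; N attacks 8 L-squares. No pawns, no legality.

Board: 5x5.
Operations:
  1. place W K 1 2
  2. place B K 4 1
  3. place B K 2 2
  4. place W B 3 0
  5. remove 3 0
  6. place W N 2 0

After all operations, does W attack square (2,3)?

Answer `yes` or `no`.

Op 1: place WK@(1,2)
Op 2: place BK@(4,1)
Op 3: place BK@(2,2)
Op 4: place WB@(3,0)
Op 5: remove (3,0)
Op 6: place WN@(2,0)
Per-piece attacks for W:
  WK@(1,2): attacks (1,3) (1,1) (2,2) (0,2) (2,3) (2,1) (0,3) (0,1)
  WN@(2,0): attacks (3,2) (4,1) (1,2) (0,1)
W attacks (2,3): yes

Answer: yes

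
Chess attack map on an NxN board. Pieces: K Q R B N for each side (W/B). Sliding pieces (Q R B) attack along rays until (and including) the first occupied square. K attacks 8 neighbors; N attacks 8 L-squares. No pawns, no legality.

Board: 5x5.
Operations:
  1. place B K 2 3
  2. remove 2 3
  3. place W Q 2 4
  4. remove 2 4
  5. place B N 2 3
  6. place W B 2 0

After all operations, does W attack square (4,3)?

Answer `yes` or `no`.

Answer: no

Derivation:
Op 1: place BK@(2,3)
Op 2: remove (2,3)
Op 3: place WQ@(2,4)
Op 4: remove (2,4)
Op 5: place BN@(2,3)
Op 6: place WB@(2,0)
Per-piece attacks for W:
  WB@(2,0): attacks (3,1) (4,2) (1,1) (0,2)
W attacks (4,3): no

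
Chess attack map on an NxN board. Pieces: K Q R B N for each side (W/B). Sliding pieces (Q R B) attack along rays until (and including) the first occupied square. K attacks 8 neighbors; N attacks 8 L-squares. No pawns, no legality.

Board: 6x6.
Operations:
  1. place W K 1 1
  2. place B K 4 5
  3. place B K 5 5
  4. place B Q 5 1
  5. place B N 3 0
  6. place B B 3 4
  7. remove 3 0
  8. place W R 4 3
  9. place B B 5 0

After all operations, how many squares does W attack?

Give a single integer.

Answer: 18

Derivation:
Op 1: place WK@(1,1)
Op 2: place BK@(4,5)
Op 3: place BK@(5,5)
Op 4: place BQ@(5,1)
Op 5: place BN@(3,0)
Op 6: place BB@(3,4)
Op 7: remove (3,0)
Op 8: place WR@(4,3)
Op 9: place BB@(5,0)
Per-piece attacks for W:
  WK@(1,1): attacks (1,2) (1,0) (2,1) (0,1) (2,2) (2,0) (0,2) (0,0)
  WR@(4,3): attacks (4,4) (4,5) (4,2) (4,1) (4,0) (5,3) (3,3) (2,3) (1,3) (0,3) [ray(0,1) blocked at (4,5)]
Union (18 distinct): (0,0) (0,1) (0,2) (0,3) (1,0) (1,2) (1,3) (2,0) (2,1) (2,2) (2,3) (3,3) (4,0) (4,1) (4,2) (4,4) (4,5) (5,3)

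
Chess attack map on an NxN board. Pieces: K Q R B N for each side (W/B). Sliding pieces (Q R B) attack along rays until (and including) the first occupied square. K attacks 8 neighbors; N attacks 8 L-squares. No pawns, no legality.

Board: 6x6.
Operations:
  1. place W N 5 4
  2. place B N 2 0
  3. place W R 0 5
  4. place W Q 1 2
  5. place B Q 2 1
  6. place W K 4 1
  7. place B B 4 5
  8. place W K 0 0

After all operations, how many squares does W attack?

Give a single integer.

Answer: 26

Derivation:
Op 1: place WN@(5,4)
Op 2: place BN@(2,0)
Op 3: place WR@(0,5)
Op 4: place WQ@(1,2)
Op 5: place BQ@(2,1)
Op 6: place WK@(4,1)
Op 7: place BB@(4,5)
Op 8: place WK@(0,0)
Per-piece attacks for W:
  WK@(0,0): attacks (0,1) (1,0) (1,1)
  WR@(0,5): attacks (0,4) (0,3) (0,2) (0,1) (0,0) (1,5) (2,5) (3,5) (4,5) [ray(0,-1) blocked at (0,0); ray(1,0) blocked at (4,5)]
  WQ@(1,2): attacks (1,3) (1,4) (1,5) (1,1) (1,0) (2,2) (3,2) (4,2) (5,2) (0,2) (2,3) (3,4) (4,5) (2,1) (0,3) (0,1) [ray(1,1) blocked at (4,5); ray(1,-1) blocked at (2,1)]
  WK@(4,1): attacks (4,2) (4,0) (5,1) (3,1) (5,2) (5,0) (3,2) (3,0)
  WN@(5,4): attacks (3,5) (4,2) (3,3)
Union (26 distinct): (0,0) (0,1) (0,2) (0,3) (0,4) (1,0) (1,1) (1,3) (1,4) (1,5) (2,1) (2,2) (2,3) (2,5) (3,0) (3,1) (3,2) (3,3) (3,4) (3,5) (4,0) (4,2) (4,5) (5,0) (5,1) (5,2)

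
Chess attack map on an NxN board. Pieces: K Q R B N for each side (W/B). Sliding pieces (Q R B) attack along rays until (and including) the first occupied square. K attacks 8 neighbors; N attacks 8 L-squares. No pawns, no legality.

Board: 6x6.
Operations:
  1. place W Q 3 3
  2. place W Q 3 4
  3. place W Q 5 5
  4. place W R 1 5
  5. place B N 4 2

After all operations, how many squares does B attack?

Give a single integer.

Op 1: place WQ@(3,3)
Op 2: place WQ@(3,4)
Op 3: place WQ@(5,5)
Op 4: place WR@(1,5)
Op 5: place BN@(4,2)
Per-piece attacks for B:
  BN@(4,2): attacks (5,4) (3,4) (2,3) (5,0) (3,0) (2,1)
Union (6 distinct): (2,1) (2,3) (3,0) (3,4) (5,0) (5,4)

Answer: 6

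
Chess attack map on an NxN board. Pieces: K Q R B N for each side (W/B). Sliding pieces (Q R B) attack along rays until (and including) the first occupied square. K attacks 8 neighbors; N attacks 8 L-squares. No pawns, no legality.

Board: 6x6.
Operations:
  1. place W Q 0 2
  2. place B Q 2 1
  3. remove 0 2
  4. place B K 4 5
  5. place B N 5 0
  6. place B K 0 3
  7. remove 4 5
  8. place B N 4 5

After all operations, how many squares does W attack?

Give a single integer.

Answer: 0

Derivation:
Op 1: place WQ@(0,2)
Op 2: place BQ@(2,1)
Op 3: remove (0,2)
Op 4: place BK@(4,5)
Op 5: place BN@(5,0)
Op 6: place BK@(0,3)
Op 7: remove (4,5)
Op 8: place BN@(4,5)
Per-piece attacks for W:
Union (0 distinct): (none)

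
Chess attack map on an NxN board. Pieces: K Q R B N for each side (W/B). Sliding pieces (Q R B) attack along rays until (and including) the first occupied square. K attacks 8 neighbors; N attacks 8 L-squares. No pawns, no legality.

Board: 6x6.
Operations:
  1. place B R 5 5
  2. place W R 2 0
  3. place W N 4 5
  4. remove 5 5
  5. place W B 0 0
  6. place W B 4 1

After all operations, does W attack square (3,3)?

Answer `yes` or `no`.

Op 1: place BR@(5,5)
Op 2: place WR@(2,0)
Op 3: place WN@(4,5)
Op 4: remove (5,5)
Op 5: place WB@(0,0)
Op 6: place WB@(4,1)
Per-piece attacks for W:
  WB@(0,0): attacks (1,1) (2,2) (3,3) (4,4) (5,5)
  WR@(2,0): attacks (2,1) (2,2) (2,3) (2,4) (2,5) (3,0) (4,0) (5,0) (1,0) (0,0) [ray(-1,0) blocked at (0,0)]
  WB@(4,1): attacks (5,2) (5,0) (3,2) (2,3) (1,4) (0,5) (3,0)
  WN@(4,5): attacks (5,3) (3,3) (2,4)
W attacks (3,3): yes

Answer: yes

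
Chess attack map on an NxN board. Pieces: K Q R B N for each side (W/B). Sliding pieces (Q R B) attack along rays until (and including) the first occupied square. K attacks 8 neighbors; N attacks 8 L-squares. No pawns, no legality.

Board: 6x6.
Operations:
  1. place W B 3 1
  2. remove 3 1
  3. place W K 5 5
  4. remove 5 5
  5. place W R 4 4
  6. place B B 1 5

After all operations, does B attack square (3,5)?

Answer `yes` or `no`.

Op 1: place WB@(3,1)
Op 2: remove (3,1)
Op 3: place WK@(5,5)
Op 4: remove (5,5)
Op 5: place WR@(4,4)
Op 6: place BB@(1,5)
Per-piece attacks for B:
  BB@(1,5): attacks (2,4) (3,3) (4,2) (5,1) (0,4)
B attacks (3,5): no

Answer: no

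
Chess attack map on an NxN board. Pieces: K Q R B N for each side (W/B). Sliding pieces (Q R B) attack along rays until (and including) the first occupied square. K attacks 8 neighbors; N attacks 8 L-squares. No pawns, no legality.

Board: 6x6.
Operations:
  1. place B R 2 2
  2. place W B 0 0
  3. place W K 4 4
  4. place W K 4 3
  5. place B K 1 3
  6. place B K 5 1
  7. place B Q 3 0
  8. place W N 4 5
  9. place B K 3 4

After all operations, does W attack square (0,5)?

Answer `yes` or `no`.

Op 1: place BR@(2,2)
Op 2: place WB@(0,0)
Op 3: place WK@(4,4)
Op 4: place WK@(4,3)
Op 5: place BK@(1,3)
Op 6: place BK@(5,1)
Op 7: place BQ@(3,0)
Op 8: place WN@(4,5)
Op 9: place BK@(3,4)
Per-piece attacks for W:
  WB@(0,0): attacks (1,1) (2,2) [ray(1,1) blocked at (2,2)]
  WK@(4,3): attacks (4,4) (4,2) (5,3) (3,3) (5,4) (5,2) (3,4) (3,2)
  WK@(4,4): attacks (4,5) (4,3) (5,4) (3,4) (5,5) (5,3) (3,5) (3,3)
  WN@(4,5): attacks (5,3) (3,3) (2,4)
W attacks (0,5): no

Answer: no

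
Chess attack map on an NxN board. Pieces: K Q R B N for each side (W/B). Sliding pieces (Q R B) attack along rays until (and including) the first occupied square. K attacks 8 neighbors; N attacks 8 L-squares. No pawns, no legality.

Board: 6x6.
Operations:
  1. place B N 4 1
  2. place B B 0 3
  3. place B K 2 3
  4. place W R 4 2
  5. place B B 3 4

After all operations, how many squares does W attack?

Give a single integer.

Op 1: place BN@(4,1)
Op 2: place BB@(0,3)
Op 3: place BK@(2,3)
Op 4: place WR@(4,2)
Op 5: place BB@(3,4)
Per-piece attacks for W:
  WR@(4,2): attacks (4,3) (4,4) (4,5) (4,1) (5,2) (3,2) (2,2) (1,2) (0,2) [ray(0,-1) blocked at (4,1)]
Union (9 distinct): (0,2) (1,2) (2,2) (3,2) (4,1) (4,3) (4,4) (4,5) (5,2)

Answer: 9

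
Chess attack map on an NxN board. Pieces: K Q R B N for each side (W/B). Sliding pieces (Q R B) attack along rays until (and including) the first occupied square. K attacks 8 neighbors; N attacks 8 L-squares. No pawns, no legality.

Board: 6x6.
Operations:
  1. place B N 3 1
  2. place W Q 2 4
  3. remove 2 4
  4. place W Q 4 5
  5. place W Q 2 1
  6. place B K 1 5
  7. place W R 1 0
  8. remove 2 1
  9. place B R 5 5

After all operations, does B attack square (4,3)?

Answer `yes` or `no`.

Answer: yes

Derivation:
Op 1: place BN@(3,1)
Op 2: place WQ@(2,4)
Op 3: remove (2,4)
Op 4: place WQ@(4,5)
Op 5: place WQ@(2,1)
Op 6: place BK@(1,5)
Op 7: place WR@(1,0)
Op 8: remove (2,1)
Op 9: place BR@(5,5)
Per-piece attacks for B:
  BK@(1,5): attacks (1,4) (2,5) (0,5) (2,4) (0,4)
  BN@(3,1): attacks (4,3) (5,2) (2,3) (1,2) (5,0) (1,0)
  BR@(5,5): attacks (5,4) (5,3) (5,2) (5,1) (5,0) (4,5) [ray(-1,0) blocked at (4,5)]
B attacks (4,3): yes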